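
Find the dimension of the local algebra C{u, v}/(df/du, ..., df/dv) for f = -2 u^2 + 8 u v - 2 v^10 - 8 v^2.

The Hessian of f at 0 is [[-4, 8], [8, -16]] with rank 1, so corank 1. A Groebner basis of the Jacobian ideal J(f) in C{u,v} is {v^9, u - 2*v}; counting standard monomials gives mu = 9. Corank 1: A-series; mu = 9 gives A_9.

9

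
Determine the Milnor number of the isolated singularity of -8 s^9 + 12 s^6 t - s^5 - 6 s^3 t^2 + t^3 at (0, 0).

8

The Hessian of f at 0 has rank 0. Corank 2; j^3 = t^3 is a perfect cube, so E-series; the 5-jet and mu = 8 give E_8.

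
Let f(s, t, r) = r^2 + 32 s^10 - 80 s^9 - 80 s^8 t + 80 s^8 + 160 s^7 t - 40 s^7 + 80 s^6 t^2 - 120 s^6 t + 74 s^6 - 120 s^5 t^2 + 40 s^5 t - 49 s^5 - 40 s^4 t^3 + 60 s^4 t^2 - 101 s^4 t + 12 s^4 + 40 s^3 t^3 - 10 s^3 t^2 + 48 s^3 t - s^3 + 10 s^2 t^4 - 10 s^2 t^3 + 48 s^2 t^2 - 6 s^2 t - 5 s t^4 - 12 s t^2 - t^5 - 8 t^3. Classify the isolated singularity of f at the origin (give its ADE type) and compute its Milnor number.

Type E_8, Milnor number mu = 8.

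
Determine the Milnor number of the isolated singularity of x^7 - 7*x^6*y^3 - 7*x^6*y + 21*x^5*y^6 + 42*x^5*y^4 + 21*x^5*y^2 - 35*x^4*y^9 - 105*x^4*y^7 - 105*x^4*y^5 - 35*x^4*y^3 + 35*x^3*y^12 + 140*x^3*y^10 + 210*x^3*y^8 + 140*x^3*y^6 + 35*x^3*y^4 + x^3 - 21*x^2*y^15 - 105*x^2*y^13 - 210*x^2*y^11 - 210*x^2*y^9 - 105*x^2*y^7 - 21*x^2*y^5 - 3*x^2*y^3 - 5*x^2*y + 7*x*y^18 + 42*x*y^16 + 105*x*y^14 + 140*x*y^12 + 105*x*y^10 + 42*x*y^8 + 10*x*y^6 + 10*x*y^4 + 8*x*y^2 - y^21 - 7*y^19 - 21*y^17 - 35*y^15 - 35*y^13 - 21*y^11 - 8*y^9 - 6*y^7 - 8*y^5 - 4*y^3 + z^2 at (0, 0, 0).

8

The Hessian of f at 0 is [[0, 0, 0], [0, 0, 0], [0, 0, 2]] with rank 1, so corank 2. A Groebner basis of the Jacobian ideal J(f) in C{x,y,z} is {-13*x^2/6 + x*y^3 + 20*x*y/3 - 14*y^2/3, -7*x^2/6 + 11*x*y/3 + y^4 - 8*y^2/3, x^3 - 12*x*y^2 + 16*y^3, x^2*y - 4*x*y^2 + 4*y^3, z}; counting standard monomials gives mu = 8. Corank 2; j^3 = (x - 2*y)^2*(x - y) has shape L^2 M (L != M), so D-series; mu = 8 gives D_8.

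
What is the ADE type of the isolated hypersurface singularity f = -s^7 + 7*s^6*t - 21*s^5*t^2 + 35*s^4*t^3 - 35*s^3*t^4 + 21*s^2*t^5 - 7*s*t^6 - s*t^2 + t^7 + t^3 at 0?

D_8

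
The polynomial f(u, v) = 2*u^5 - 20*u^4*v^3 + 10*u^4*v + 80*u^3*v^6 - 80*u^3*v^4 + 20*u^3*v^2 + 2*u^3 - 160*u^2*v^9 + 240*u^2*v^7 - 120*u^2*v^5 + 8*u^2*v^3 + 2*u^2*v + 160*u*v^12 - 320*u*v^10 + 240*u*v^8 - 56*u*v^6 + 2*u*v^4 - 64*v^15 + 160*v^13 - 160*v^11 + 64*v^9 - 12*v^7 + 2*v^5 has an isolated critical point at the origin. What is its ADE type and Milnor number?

Type D_6, Milnor number mu = 6.

The Hessian of f at 0 has rank 0. Corank 2; j^3 = 2*u^2*(u + v) has shape L^2 M (L != M), so D-series; mu = 6 gives D_6.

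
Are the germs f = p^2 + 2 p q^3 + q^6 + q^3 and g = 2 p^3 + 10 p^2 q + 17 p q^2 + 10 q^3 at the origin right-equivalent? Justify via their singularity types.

No.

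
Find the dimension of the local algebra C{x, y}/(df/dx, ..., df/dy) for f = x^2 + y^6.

5

The Hessian of f at 0 is [[2, 0], [0, 0]] with rank 1, so corank 1. A Groebner basis of the Jacobian ideal J(f) in C{x,y} is {y^5, x}; counting standard monomials gives mu = 5. Corank 1: A-series; mu = 5 gives A_5.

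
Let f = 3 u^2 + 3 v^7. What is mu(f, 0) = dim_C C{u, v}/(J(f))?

6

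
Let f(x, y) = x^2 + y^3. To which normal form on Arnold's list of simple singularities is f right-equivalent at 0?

A_2

The Hessian of f at 0 has rank 1. Corank 1: A-series; mu = 2 gives A_2.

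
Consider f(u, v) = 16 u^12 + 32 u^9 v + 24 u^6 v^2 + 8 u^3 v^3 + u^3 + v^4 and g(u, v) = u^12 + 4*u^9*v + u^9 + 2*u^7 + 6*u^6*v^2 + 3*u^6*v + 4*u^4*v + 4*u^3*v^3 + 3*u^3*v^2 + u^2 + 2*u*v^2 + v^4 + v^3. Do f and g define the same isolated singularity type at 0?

The Hessian of f at 0 is [[0, 0], [0, 0]] with rank 0, so corank 2. A Groebner basis of the Jacobian ideal J(f) in C{u,v} is {v^3, u^2}; counting standard monomials gives mu = 6. Corank 2; j^3 = u^3 is a perfect cube, so E-series; the 4-jet and mu = 6 give E_6. The Hessian of g at 0 is [[2, 0], [0, 0]] with rank 1, so corank 1. A Groebner basis of the Jacobian ideal J(g) in C{u,v} is {v^2, u}; counting standard monomials gives mu = 2. Corank 1: A-series; mu = 2 gives A_2. f is E_6 but g is A_2, hence not right-equivalent.

No.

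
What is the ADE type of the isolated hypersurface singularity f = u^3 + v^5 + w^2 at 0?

The Hessian of f at 0 has rank 1. Corank 2; j^3 = u^3 is a perfect cube, so E-series; the 5-jet and mu = 8 give E_8.

E_8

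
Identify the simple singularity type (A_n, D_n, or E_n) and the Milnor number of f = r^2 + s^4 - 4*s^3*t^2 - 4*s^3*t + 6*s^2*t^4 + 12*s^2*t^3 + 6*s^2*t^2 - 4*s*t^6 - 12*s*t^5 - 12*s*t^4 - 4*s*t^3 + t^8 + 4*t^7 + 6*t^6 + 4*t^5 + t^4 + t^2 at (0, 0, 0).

Type A_3, Milnor number mu = 3.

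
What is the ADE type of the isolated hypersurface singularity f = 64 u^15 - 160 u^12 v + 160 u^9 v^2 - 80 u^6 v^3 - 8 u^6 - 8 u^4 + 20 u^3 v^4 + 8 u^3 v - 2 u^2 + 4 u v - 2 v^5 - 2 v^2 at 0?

A_4

The Hessian of f at 0 has rank 1. Corank 1: A-series; mu = 4 gives A_4.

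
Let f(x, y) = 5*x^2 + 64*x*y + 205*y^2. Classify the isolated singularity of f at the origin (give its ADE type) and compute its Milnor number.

Type A_1, Milnor number mu = 1.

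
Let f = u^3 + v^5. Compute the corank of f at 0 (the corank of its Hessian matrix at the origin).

2

The Hessian at 0 is [[0, 0], [0, 0]] of rank 0; hence corank 2.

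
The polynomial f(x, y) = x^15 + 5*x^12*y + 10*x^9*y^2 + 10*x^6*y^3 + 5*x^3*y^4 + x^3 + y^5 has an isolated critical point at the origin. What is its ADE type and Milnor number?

Type E_8, Milnor number mu = 8.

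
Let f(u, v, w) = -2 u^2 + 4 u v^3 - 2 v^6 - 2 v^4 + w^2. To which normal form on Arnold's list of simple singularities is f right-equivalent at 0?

The Hessian of f at 0 has rank 2. Corank 1: A-series; mu = 3 gives A_3.

A3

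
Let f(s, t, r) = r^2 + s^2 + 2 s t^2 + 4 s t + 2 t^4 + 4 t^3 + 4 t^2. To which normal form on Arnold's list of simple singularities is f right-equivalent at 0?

The Hessian of f at 0 is [[2, 4, 0], [4, 8, 0], [0, 0, 2]] with rank 2, so corank 1. A Groebner basis of the Jacobian ideal J(f) in C{s,t,r} is {s^2 + 4*s + 8*t, s*t - 2*s - 4*t, s + t^2 + 2*t, r}; counting standard monomials gives mu = 3. Corank 1: A-series; mu = 3 gives A_3.

A_3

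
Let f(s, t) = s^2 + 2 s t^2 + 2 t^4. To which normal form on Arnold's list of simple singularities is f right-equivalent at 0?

The Hessian of f at 0 is [[2, 0], [0, 0]] with rank 1, so corank 1. A Groebner basis of the Jacobian ideal J(f) in C{s,t} is {s^2, s*t, s + t^2}; counting standard monomials gives mu = 3. Corank 1: A-series; mu = 3 gives A_3.

A_3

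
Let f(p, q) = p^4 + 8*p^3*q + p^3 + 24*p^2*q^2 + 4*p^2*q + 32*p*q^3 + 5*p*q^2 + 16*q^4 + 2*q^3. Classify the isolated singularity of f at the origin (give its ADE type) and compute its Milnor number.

The Hessian of f at 0 has rank 0. Corank 2; j^3 = (p + q)^2*(p + 2*q) has shape L^2 M (L != M), so D-series; mu = 5 gives D_5.

Type D_{5}, Milnor number mu = 5.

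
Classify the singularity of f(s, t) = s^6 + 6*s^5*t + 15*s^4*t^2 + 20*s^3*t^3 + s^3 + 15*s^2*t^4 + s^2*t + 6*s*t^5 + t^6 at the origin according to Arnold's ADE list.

D7

The Hessian of f at 0 has rank 0. Corank 2; j^3 = s^2*(s + t) has shape L^2 M (L != M), so D-series; mu = 7 gives D_7.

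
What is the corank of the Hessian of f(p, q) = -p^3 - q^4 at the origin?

2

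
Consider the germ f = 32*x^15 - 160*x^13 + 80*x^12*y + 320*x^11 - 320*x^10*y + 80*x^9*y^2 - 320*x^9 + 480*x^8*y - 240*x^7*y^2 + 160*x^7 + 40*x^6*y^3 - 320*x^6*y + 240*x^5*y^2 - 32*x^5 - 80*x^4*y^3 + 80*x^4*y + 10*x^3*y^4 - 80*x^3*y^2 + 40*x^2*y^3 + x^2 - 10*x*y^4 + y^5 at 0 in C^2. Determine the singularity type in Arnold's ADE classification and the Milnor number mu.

Type A_{4}, Milnor number mu = 4.

The Hessian of f at 0 has rank 1. Corank 1: A-series; mu = 4 gives A_4.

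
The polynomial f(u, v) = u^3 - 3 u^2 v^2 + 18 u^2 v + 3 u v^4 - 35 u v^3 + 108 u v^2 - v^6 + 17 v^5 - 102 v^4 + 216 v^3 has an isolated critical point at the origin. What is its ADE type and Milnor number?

Type E_7, Milnor number mu = 7.

The Hessian of f at 0 is [[0, 0], [0, 0]] with rank 0, so corank 2. A Groebner basis of the Jacobian ideal J(f) in C{u,v} is {-u^2 - 12*u*v + v^4 - v^3/3 - 36*v^2, u^3 - 114*u^2 - 1368*u*v + 178*v^3 - 4104*v^2, u^2*v + 37*u^2/3 + 148*u*v - 287*v^3/9 + 444*v^2, -u^2 + u*v^2 - 12*u*v + 17*v^3/3 - 36*v^2}; counting standard monomials gives mu = 7. Corank 2; j^3 = (u + 6*v)^3 is a perfect cube, so E-series; the 4-jet and mu = 7 give E_7.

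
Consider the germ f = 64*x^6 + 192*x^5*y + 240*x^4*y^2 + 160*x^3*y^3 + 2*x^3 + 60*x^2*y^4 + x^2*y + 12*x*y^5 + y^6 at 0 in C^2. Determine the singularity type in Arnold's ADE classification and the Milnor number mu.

Type D_{7}, Milnor number mu = 7.

The Hessian of f at 0 is [[0, 0], [0, 0]] with rank 0, so corank 2. A Groebner basis of the Jacobian ideal J(f) in C{x,y} is {-x*y/12 + y^5, x*y^2, x^2 + x*y/2}; counting standard monomials gives mu = 7. Corank 2; j^3 = x^2*(2*x + y) has shape L^2 M (L != M), so D-series; mu = 7 gives D_7.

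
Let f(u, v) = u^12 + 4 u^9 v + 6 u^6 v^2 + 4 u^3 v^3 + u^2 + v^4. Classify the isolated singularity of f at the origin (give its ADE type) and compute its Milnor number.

Type A_3, Milnor number mu = 3.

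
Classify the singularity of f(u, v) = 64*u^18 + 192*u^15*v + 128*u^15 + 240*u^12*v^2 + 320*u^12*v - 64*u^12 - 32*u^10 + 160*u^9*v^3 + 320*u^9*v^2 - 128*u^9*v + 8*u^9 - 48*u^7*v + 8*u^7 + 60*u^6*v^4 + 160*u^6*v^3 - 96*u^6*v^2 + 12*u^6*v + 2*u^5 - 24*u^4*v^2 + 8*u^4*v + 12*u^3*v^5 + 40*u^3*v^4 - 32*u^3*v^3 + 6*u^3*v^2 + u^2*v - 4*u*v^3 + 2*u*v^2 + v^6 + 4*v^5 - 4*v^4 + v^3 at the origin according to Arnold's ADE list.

D7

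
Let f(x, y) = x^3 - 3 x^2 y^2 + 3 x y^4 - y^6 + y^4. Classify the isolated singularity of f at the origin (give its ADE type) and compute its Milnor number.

The Hessian of f at 0 is [[0, 0], [0, 0]] with rank 0, so corank 2. A Groebner basis of the Jacobian ideal J(f) in C{x,y} is {x^3, x^2*y, -x^2/2 + x*y^2, y^3}; counting standard monomials gives mu = 6. Corank 2; j^3 = x^3 is a perfect cube, so E-series; the 4-jet and mu = 6 give E_6.

Type E_6, Milnor number mu = 6.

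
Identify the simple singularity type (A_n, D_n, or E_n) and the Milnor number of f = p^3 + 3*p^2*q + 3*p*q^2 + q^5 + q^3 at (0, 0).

The Hessian of f at 0 is [[0, 0], [0, 0]] with rank 0, so corank 2. A Groebner basis of the Jacobian ideal J(f) in C{p,q} is {q^4, p^2 + 2*p*q + q^2}; counting standard monomials gives mu = 8. Corank 2; j^3 = (p + q)^3 is a perfect cube, so E-series; the 5-jet and mu = 8 give E_8.

Type E8, Milnor number mu = 8.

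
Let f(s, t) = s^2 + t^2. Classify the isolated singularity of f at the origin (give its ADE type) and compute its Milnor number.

Type A_1, Milnor number mu = 1.

The Hessian of f at 0 is [[2, 0], [0, 2]] with rank 2, so corank 0. A Groebner basis of the Jacobian ideal J(f) in C{s,t} is {s, t}; counting standard monomials gives mu = 1. Corank 0: nondegenerate Morse point, so A_1.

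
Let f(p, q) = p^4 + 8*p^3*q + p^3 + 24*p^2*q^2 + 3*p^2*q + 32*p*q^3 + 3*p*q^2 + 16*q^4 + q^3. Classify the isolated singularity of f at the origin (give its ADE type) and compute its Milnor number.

The Hessian of f at 0 is [[0, 0], [0, 0]] with rank 0, so corank 2. A Groebner basis of the Jacobian ideal J(f) in C{p,q} is {q^4, p*q^2 + 4*q^3/3, p^2 + 2*p*q + q^2}; counting standard monomials gives mu = 6. Corank 2; j^3 = (p + q)^3 is a perfect cube, so E-series; the 4-jet and mu = 6 give E_6.

Type E6, Milnor number mu = 6.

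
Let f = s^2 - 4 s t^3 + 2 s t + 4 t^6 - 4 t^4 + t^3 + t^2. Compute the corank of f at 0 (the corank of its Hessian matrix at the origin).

1

The Hessian at 0 is [[2, 2], [2, 2]] of rank 1; hence corank 1.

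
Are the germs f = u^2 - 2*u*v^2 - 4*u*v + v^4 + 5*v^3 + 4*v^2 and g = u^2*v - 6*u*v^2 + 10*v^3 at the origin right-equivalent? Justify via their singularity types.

No.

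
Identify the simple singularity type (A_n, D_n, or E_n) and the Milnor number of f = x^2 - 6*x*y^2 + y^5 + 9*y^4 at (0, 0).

Type A_{4}, Milnor number mu = 4.

The Hessian of f at 0 has rank 1. Corank 1: A-series; mu = 4 gives A_4.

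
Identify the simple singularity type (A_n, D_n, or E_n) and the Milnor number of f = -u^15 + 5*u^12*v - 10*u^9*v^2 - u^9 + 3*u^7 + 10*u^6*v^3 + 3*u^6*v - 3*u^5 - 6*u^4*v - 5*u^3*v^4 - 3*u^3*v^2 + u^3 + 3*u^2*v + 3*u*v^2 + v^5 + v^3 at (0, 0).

Type E8, Milnor number mu = 8.

The Hessian of f at 0 is [[0, 0], [0, 0]] with rank 0, so corank 2. A Groebner basis of the Jacobian ideal J(f) in C{u,v} is {u^2/2 + u*v^3 + u*v + v^2/2, v^4, u^3 - 3*u*v^2 - 2*v^3, u^2*v + 2*u*v^2 + v^3}; counting standard monomials gives mu = 8. Corank 2; j^3 = (u + v)^3 is a perfect cube, so E-series; the 5-jet and mu = 8 give E_8.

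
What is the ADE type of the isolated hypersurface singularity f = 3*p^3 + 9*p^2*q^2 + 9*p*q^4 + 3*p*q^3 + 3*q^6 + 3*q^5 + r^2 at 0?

The Hessian of f at 0 has rank 1. Corank 2; j^3 = 3*p^3 is a perfect cube, so E-series; the 4-jet and mu = 7 give E_7.

E7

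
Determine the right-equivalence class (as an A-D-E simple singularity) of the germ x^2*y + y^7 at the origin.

D_{8}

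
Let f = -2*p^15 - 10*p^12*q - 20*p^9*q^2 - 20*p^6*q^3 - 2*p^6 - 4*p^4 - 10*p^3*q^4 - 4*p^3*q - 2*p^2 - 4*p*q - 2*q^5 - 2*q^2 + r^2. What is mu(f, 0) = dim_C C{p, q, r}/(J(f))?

The Hessian of f at 0 has rank 2. Corank 1: A-series; mu = 4 gives A_4.

4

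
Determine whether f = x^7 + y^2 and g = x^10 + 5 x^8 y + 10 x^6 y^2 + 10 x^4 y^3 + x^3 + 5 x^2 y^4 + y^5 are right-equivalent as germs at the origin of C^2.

The Hessian of f at 0 has rank 1. Corank 1: A-series; mu = 6 gives A_6. The Hessian of g at 0 has rank 0. Corank 2; j^3 = x^3 is a perfect cube, so E-series; the 5-jet and mu = 8 give E_8. f is A_6 but g is E_8, hence not right-equivalent.

No.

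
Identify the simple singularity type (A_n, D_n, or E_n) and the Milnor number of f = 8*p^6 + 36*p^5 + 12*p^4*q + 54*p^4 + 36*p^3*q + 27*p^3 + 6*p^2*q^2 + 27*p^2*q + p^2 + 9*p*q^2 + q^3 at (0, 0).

Type A_{2}, Milnor number mu = 2.

The Hessian of f at 0 has rank 1. Corank 1: A-series; mu = 2 gives A_2.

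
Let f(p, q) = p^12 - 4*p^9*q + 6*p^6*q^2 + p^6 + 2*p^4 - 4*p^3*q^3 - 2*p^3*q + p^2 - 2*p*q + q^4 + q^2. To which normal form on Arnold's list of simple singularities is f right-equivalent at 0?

A3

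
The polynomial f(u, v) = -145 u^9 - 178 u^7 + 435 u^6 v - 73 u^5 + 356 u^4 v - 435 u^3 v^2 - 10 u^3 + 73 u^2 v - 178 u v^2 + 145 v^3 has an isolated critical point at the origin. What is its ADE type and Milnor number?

The Hessian of f at 0 is [[0, 0], [0, 0]] with rank 0, so corank 2. A Groebner basis of the Jacobian ideal J(f) in C{u,v} is {v^3, u^2 - 71*v^2/11, u*v - 28*v^2/11}; counting standard monomials gives mu = 4. Corank 2; j^3 = -(2*u - 5*v)*(5*u^2 - 24*u*v + 29*v^2) splits into three distinct lines over C (the quadratic factor has nonzero discriminant), so D_4.

Type D_{4}, Milnor number mu = 4.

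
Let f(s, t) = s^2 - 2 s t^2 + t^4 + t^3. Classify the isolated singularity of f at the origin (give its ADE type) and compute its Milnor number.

Type A2, Milnor number mu = 2.

The Hessian of f at 0 has rank 1. Corank 1: A-series; mu = 2 gives A_2.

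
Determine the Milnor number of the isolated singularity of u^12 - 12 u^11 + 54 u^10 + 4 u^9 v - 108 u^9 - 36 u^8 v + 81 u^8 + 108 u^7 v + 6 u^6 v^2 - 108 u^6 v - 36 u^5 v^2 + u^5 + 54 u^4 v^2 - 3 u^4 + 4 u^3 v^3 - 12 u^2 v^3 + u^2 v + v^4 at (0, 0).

5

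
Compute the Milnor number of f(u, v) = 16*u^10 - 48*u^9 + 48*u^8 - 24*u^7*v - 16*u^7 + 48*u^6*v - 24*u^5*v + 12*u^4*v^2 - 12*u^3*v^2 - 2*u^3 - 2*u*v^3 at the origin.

7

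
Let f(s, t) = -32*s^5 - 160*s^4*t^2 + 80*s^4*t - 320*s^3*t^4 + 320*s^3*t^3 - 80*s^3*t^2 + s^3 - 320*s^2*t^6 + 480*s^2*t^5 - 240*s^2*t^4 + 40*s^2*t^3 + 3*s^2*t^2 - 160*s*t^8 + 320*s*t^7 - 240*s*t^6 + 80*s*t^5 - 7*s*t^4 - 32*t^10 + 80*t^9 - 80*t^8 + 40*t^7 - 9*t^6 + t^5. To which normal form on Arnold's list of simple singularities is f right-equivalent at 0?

E8

The Hessian of f at 0 is [[0, 0], [0, 0]] with rank 0, so corank 2. A Groebner basis of the Jacobian ideal J(f) in C{s,t} is {s^2/8 + s*t^3 + s*t^2/4, s^2 + 2*s*t^2 + t^4, s^3, s^2*t - s^2/4 - s*t^2/2}; counting standard monomials gives mu = 8. Corank 2; j^3 = s^3 is a perfect cube, so E-series; the 5-jet and mu = 8 give E_8.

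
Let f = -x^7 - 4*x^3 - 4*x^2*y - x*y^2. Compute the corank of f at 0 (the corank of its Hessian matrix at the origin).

2

Hessian at 0 has rank 0.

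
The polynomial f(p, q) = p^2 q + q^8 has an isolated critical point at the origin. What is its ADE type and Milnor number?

Type D_{9}, Milnor number mu = 9.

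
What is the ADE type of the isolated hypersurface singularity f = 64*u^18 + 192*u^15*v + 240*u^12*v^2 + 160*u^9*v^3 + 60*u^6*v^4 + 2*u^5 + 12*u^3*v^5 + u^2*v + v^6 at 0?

The Hessian of f at 0 is [[0, 0], [0, 0]] with rank 0, so corank 2. A Groebner basis of the Jacobian ideal J(f) in C{u,v} is {u^2/6 + v^5, u^3, u*v}; counting standard monomials gives mu = 7. Corank 2; j^3 = u^2*v has shape L^2 M (L != M), so D-series; mu = 7 gives D_7.

D_7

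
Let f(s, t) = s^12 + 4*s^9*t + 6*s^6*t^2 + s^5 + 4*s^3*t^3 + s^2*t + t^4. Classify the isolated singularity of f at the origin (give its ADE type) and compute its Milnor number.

The Hessian of f at 0 is [[0, 0], [0, 0]] with rank 0, so corank 2. A Groebner basis of the Jacobian ideal J(f) in C{s,t} is {s^3, s^2/4 + t^3, s*t}; counting standard monomials gives mu = 5. Corank 2; j^3 = s^2*t has shape L^2 M (L != M), so D-series; mu = 5 gives D_5.

Type D5, Milnor number mu = 5.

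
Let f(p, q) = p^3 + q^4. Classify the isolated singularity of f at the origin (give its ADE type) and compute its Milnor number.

Type E6, Milnor number mu = 6.

The Hessian of f at 0 has rank 0. Corank 2; j^3 = p^3 is a perfect cube, so E-series; the 4-jet and mu = 6 give E_6.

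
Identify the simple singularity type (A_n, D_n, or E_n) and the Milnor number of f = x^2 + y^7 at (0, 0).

Type A_6, Milnor number mu = 6.

The Hessian of f at 0 is [[2, 0], [0, 0]] with rank 1, so corank 1. A Groebner basis of the Jacobian ideal J(f) in C{x,y} is {y^6, x}; counting standard monomials gives mu = 6. Corank 1: A-series; mu = 6 gives A_6.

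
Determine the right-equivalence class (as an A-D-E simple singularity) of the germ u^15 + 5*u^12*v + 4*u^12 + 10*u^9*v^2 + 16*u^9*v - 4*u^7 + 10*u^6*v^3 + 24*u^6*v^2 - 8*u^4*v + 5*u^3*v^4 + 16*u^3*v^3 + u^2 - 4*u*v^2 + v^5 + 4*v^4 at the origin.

The Hessian of f at 0 is [[2, 0], [0, 0]] with rank 1, so corank 1. A Groebner basis of the Jacobian ideal J(f) in C{u,v} is {u^2, -u/2 + v^2}; counting standard monomials gives mu = 4. Corank 1: A-series; mu = 4 gives A_4.

A4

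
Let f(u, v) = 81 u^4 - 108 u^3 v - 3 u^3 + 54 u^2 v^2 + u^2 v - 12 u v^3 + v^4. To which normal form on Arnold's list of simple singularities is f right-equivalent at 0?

D_5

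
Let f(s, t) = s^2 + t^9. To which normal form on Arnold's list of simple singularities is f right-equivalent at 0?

A8

The Hessian of f at 0 has rank 1. Corank 1: A-series; mu = 8 gives A_8.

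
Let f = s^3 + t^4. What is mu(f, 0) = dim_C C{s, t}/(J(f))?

6

The Hessian of f at 0 has rank 0. Corank 2; j^3 = s^3 is a perfect cube, so E-series; the 4-jet and mu = 6 give E_6.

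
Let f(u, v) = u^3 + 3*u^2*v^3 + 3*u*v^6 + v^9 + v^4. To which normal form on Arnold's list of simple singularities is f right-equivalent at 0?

The Hessian of f at 0 has rank 0. Corank 2; j^3 = u^3 is a perfect cube, so E-series; the 4-jet and mu = 6 give E_6.

E6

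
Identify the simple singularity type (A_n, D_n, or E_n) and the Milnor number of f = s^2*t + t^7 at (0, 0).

Type D8, Milnor number mu = 8.

The Hessian of f at 0 has rank 0. Corank 2; j^3 = s^2*t has shape L^2 M (L != M), so D-series; mu = 8 gives D_8.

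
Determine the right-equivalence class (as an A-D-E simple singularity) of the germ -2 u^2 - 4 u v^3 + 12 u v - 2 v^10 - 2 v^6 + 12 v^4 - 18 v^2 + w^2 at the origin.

A_9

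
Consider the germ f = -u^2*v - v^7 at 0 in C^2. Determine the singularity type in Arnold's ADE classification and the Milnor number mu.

The Hessian of f at 0 is [[0, 0], [0, 0]] with rank 0, so corank 2. A Groebner basis of the Jacobian ideal J(f) in C{u,v} is {u^2/7 + v^6, u^3, u*v}; counting standard monomials gives mu = 8. Corank 2; j^3 = -u^2*v has shape L^2 M (L != M), so D-series; mu = 8 gives D_8.

Type D_8, Milnor number mu = 8.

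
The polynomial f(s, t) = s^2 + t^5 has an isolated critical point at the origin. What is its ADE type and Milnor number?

Type A4, Milnor number mu = 4.

The Hessian of f at 0 has rank 1. Corank 1: A-series; mu = 4 gives A_4.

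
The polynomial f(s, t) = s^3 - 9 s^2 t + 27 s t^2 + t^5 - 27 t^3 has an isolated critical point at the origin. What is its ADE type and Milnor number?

Type E_8, Milnor number mu = 8.

The Hessian of f at 0 has rank 0. Corank 2; j^3 = (s - 3*t)^3 is a perfect cube, so E-series; the 5-jet and mu = 8 give E_8.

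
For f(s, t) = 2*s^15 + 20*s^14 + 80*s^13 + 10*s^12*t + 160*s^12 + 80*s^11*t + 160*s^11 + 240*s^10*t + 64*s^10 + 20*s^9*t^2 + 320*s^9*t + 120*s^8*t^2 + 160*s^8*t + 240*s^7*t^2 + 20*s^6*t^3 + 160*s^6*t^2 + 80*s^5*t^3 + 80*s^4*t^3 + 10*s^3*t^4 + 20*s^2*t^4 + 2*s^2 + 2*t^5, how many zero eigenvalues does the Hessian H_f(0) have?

1

Hessian at 0 has rank 1.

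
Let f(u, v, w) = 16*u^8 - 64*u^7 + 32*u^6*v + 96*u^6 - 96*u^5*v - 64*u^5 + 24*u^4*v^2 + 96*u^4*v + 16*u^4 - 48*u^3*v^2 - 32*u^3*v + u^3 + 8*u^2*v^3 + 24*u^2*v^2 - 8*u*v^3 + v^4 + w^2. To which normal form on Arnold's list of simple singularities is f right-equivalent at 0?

The Hessian of f at 0 has rank 1. Corank 2; j^3 = u^3 is a perfect cube, so E-series; the 4-jet and mu = 6 give E_6.

E6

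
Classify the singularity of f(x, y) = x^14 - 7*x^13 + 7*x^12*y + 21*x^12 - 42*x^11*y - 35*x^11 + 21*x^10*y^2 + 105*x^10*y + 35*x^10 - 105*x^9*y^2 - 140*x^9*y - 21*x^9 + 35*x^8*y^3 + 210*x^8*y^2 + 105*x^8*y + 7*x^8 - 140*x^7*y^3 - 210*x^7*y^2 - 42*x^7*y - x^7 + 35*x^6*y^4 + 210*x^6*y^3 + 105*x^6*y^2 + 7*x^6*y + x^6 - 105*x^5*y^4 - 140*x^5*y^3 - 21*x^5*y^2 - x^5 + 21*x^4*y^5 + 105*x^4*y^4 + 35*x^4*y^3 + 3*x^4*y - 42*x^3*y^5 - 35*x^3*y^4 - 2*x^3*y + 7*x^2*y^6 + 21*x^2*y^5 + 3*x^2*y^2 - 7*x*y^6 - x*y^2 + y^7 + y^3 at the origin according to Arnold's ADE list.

D8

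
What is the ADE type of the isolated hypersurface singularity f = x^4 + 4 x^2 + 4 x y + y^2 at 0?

The Hessian of f at 0 has rank 1. Corank 1: A-series; mu = 3 gives A_3.

A3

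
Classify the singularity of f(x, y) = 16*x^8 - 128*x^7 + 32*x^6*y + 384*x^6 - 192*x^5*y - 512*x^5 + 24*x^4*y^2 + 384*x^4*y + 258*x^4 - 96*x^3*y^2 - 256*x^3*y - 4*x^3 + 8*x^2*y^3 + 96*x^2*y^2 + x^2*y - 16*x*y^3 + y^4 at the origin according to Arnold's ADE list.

The Hessian of f at 0 is [[0, 0], [0, 0]] with rank 0, so corank 2. A Groebner basis of the Jacobian ideal J(f) in C{x,y} is {x*y^2, x*y/16 + y^3, x^2 - x*y/4}; counting standard monomials gives mu = 5. Corank 2; j^3 = -x^2*(4*x - y) has shape L^2 M (L != M), so D-series; mu = 5 gives D_5.

D5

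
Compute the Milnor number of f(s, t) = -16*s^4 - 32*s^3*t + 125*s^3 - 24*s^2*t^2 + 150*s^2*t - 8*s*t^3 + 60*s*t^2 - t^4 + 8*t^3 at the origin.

6

The Hessian of f at 0 is [[0, 0], [0, 0]] with rank 0, so corank 2. A Groebner basis of the Jacobian ideal J(f) in C{s,t} is {t^4, s*t^2 + 13*t^3/30, s^2 + 4*s*t/5 + 4*t^2/25}; counting standard monomials gives mu = 6. Corank 2; j^3 = (5*s + 2*t)^3 is a perfect cube, so E-series; the 4-jet and mu = 6 give E_6.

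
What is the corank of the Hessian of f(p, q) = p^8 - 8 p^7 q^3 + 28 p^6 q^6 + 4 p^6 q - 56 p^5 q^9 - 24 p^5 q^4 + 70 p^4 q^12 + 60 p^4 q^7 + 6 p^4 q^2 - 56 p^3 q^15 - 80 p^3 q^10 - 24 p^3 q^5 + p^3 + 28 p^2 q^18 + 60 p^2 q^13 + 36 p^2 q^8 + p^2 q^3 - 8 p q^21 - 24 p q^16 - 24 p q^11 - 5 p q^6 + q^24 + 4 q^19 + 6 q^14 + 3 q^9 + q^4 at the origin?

2

The Hessian at 0 is [[0, 0], [0, 0]] of rank 0; hence corank 2.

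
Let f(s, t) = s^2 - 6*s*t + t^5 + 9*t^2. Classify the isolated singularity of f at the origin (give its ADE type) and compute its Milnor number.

Type A_4, Milnor number mu = 4.

The Hessian of f at 0 is [[2, -6], [-6, 18]] with rank 1, so corank 1. A Groebner basis of the Jacobian ideal J(f) in C{s,t} is {t^4, s - 3*t}; counting standard monomials gives mu = 4. Corank 1: A-series; mu = 4 gives A_4.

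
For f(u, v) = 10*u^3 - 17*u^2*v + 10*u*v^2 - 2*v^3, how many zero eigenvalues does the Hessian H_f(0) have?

2

Hessian at 0 has rank 0.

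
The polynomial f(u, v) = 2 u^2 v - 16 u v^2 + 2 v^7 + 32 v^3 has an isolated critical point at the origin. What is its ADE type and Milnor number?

Type D8, Milnor number mu = 8.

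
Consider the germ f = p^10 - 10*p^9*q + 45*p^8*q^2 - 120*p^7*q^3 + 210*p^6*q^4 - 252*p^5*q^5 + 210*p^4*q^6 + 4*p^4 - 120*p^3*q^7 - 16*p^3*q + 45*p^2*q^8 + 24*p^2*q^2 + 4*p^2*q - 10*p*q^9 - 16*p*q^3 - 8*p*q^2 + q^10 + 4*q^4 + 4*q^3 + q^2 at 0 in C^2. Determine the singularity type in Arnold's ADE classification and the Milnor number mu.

Type A_{9}, Milnor number mu = 9.

The Hessian of f at 0 is [[0, 0], [0, 2]] with rank 1, so corank 1. A Groebner basis of the Jacobian ideal J(f) in C{p,q} is {p*q^4, q^5, p^2 - 2*p*q + q^2 + q/2}; counting standard monomials gives mu = 9. Corank 1: A-series; mu = 9 gives A_9.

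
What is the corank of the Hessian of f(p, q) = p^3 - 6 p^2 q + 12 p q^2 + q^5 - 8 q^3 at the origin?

2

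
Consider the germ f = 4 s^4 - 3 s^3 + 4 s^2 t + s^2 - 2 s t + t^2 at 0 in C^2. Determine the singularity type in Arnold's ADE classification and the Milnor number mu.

The Hessian of f at 0 is [[2, -2], [-2, 2]] with rank 1, so corank 1. A Groebner basis of the Jacobian ideal J(f) in C{s,t} is {t^2, s - t}; counting standard monomials gives mu = 2. Corank 1: A-series; mu = 2 gives A_2.

Type A_{2}, Milnor number mu = 2.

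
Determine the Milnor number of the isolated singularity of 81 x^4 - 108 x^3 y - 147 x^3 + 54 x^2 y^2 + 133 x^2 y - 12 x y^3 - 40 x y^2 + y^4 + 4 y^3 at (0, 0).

The Hessian of f at 0 is [[0, 0], [0, 0]] with rank 0, so corank 2. A Groebner basis of the Jacobian ideal J(f) in C{x,y} is {x*y^2 + 343*x*y/6 - 49*y^2/3, 2401*x*y/12 + y^3 - 343*y^2/6, x^2 - 13*x*y/21 + 2*y^2/21}; counting standard monomials gives mu = 5. Corank 2; j^3 = -(3*x - y)*(7*x - 2*y)^2 has shape L^2 M (L != M), so D-series; mu = 5 gives D_5.

5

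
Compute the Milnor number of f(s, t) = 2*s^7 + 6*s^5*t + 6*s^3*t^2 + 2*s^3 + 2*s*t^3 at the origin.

The Hessian of f at 0 has rank 0. Corank 2; j^3 = 2*s^3 is a perfect cube, so E-series; the 4-jet and mu = 7 give E_7.

7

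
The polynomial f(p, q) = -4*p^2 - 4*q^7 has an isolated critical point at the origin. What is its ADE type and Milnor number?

Type A_{6}, Milnor number mu = 6.

The Hessian of f at 0 is [[-8, 0], [0, 0]] with rank 1, so corank 1. A Groebner basis of the Jacobian ideal J(f) in C{p,q} is {q^6, p}; counting standard monomials gives mu = 6. Corank 1: A-series; mu = 6 gives A_6.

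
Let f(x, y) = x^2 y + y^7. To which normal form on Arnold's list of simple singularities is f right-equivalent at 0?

D_8

The Hessian of f at 0 has rank 0. Corank 2; j^3 = x^2*y has shape L^2 M (L != M), so D-series; mu = 8 gives D_8.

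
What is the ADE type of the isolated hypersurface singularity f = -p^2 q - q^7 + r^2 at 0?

D_8

The Hessian of f at 0 has rank 1. Corank 2; j^3 = -p^2*q has shape L^2 M (L != M), so D-series; mu = 8 gives D_8.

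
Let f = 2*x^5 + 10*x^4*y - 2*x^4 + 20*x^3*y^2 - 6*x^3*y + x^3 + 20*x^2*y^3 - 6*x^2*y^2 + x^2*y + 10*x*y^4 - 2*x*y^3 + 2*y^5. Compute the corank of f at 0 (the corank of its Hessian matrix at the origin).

2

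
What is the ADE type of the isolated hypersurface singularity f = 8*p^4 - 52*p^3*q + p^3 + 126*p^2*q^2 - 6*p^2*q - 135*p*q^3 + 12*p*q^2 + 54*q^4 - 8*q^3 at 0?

The Hessian of f at 0 has rank 0. Corank 2; j^3 = (p - 2*q)^3 is a perfect cube, so E-series; the 4-jet and mu = 7 give E_7.

E_{7}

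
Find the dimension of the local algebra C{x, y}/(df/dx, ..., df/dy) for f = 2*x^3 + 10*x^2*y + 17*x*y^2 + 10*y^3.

The Hessian of f at 0 has rank 0. Corank 2; j^3 = (x + 2*y)*(2*x^2 + 6*x*y + 5*y^2) splits into three distinct lines over C (the quadratic factor has nonzero discriminant), so D_4.

4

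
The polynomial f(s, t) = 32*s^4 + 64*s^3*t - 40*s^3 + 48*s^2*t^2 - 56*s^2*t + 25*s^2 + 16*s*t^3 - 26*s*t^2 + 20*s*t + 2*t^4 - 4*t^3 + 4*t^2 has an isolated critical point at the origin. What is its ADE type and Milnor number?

The Hessian of f at 0 has rank 1. Corank 1: A-series; mu = 3 gives A_3.

Type A3, Milnor number mu = 3.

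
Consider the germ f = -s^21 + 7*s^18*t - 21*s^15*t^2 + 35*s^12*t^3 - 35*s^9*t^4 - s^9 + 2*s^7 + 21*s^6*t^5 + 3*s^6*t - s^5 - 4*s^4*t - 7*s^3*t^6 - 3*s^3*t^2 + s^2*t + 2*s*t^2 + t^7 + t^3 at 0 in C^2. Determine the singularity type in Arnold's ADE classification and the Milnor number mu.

Type D_8, Milnor number mu = 8.

The Hessian of f at 0 is [[0, 0], [0, 0]] with rank 0, so corank 2. A Groebner basis of the Jacobian ideal J(f) in C{s,t} is {s^2/3 + s*t^3 - s*t/3 - 2*t^2/3, -s^2/2 + t^4 + t^2/2, s^3 - 3*s*t^2 - 2*t^3, s^2*t + 2*s*t^2 + t^3}; counting standard monomials gives mu = 8. Corank 2; j^3 = t*(s + t)^2 has shape L^2 M (L != M), so D-series; mu = 8 gives D_8.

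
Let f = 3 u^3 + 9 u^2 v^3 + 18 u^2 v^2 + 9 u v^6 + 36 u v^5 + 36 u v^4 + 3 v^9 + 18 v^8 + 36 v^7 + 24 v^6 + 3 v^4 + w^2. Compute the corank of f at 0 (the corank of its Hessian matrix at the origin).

2

Hessian at 0 has rank 1.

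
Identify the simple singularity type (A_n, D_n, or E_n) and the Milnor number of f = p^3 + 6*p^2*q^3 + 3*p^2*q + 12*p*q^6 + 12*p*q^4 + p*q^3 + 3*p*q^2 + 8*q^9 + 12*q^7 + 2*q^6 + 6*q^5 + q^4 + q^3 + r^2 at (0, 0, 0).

Type E_{7}, Milnor number mu = 7.

The Hessian of f at 0 is [[0, 0, 0], [0, 0, 0], [0, 0, 2]] with rank 1, so corank 2. A Groebner basis of the Jacobian ideal J(f) in C{p,q,r} is {p^3 + 3*p^2*q + 6*p^2 + 12*p*q + 6*q^2, -3*p^2 + p*q^2 - 6*p*q - 3*q^2, 3*p^2 + 6*p*q + q^3 + 3*q^2, r}; counting standard monomials gives mu = 7. Corank 2; j^3 = (p + q)^3 is a perfect cube, so E-series; the 4-jet and mu = 7 give E_7.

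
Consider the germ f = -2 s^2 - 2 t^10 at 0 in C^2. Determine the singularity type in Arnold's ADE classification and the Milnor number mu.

The Hessian of f at 0 has rank 1. Corank 1: A-series; mu = 9 gives A_9.

Type A_{9}, Milnor number mu = 9.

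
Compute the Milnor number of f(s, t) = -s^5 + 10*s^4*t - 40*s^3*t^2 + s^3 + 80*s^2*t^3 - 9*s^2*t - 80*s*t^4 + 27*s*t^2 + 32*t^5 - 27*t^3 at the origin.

8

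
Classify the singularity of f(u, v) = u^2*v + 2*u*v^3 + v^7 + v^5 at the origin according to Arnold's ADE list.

D_{8}

The Hessian of f at 0 has rank 0. Corank 2; j^3 = u^2*v has shape L^2 M (L != M), so D-series; mu = 8 gives D_8.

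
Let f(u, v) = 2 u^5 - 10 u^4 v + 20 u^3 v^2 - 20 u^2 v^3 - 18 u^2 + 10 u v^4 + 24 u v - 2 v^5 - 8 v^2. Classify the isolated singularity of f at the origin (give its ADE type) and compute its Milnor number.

The Hessian of f at 0 is [[-36, 24], [24, -16]] with rank 1, so corank 1. A Groebner basis of the Jacobian ideal J(f) in C{u,v} is {v^4, u - 2*v/3}; counting standard monomials gives mu = 4. Corank 1: A-series; mu = 4 gives A_4.

Type A_{4}, Milnor number mu = 4.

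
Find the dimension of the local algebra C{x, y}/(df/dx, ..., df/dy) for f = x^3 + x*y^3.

7

The Hessian of f at 0 is [[0, 0], [0, 0]] with rank 0, so corank 2. A Groebner basis of the Jacobian ideal J(f) in C{x,y} is {x^3, x*y^2, 3*x^2 + y^3}; counting standard monomials gives mu = 7. Corank 2; j^3 = x^3 is a perfect cube, so E-series; the 4-jet and mu = 7 give E_7.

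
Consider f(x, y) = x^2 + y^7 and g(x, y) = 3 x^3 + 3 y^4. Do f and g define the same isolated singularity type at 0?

No.

The Hessian of f at 0 is [[2, 0], [0, 0]] with rank 1, so corank 1. A Groebner basis of the Jacobian ideal J(f) in C{x,y} is {y^6, x}; counting standard monomials gives mu = 6. Corank 1: A-series; mu = 6 gives A_6. The Hessian of g at 0 is [[0, 0], [0, 0]] with rank 0, so corank 2. A Groebner basis of the Jacobian ideal J(g) in C{x,y} is {y^3, x^2}; counting standard monomials gives mu = 6. Corank 2; j^3 = 3*x^3 is a perfect cube, so E-series; the 4-jet and mu = 6 give E_6. f is A_6 but g is E_6, hence not right-equivalent.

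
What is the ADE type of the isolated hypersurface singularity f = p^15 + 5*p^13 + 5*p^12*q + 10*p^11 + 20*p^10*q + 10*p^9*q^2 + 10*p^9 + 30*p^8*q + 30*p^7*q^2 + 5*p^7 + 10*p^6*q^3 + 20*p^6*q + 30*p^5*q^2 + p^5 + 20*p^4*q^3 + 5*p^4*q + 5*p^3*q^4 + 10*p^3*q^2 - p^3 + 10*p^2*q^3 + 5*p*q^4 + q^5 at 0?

The Hessian of f at 0 has rank 0. Corank 2; j^3 = -p^3 is a perfect cube, so E-series; the 5-jet and mu = 8 give E_8.

E_8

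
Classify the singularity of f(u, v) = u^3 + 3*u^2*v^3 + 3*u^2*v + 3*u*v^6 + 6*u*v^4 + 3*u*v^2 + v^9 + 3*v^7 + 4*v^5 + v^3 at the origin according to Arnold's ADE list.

The Hessian of f at 0 has rank 0. Corank 2; j^3 = (u + v)^3 is a perfect cube, so E-series; the 5-jet and mu = 8 give E_8.

E_8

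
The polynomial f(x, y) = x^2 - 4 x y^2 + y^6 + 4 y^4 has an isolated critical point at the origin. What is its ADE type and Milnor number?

The Hessian of f at 0 has rank 1. Corank 1: A-series; mu = 5 gives A_5.

Type A5, Milnor number mu = 5.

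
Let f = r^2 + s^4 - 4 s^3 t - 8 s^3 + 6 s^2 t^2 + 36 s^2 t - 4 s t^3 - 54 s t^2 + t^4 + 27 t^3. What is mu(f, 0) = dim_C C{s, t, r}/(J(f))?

6

The Hessian of f at 0 has rank 1. Corank 2; j^3 = -(2*s - 3*t)^3 is a perfect cube, so E-series; the 4-jet and mu = 6 give E_6.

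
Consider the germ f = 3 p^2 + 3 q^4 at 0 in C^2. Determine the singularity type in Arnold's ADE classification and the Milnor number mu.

The Hessian of f at 0 has rank 1. Corank 1: A-series; mu = 3 gives A_3.

Type A_3, Milnor number mu = 3.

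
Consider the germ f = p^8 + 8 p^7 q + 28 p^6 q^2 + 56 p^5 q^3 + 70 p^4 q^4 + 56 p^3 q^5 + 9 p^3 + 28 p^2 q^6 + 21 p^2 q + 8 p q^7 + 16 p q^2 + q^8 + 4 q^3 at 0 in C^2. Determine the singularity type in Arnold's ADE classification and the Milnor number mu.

Type D_9, Milnor number mu = 9.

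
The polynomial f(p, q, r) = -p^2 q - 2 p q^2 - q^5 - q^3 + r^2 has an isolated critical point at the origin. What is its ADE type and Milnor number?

Type D_{6}, Milnor number mu = 6.

The Hessian of f at 0 has rank 1. Corank 2; j^3 = -q*(p + q)^2 has shape L^2 M (L != M), so D-series; mu = 6 gives D_6.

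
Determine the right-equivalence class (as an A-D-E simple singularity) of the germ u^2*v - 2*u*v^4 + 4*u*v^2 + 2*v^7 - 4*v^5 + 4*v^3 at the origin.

D_8

The Hessian of f at 0 is [[0, 0], [0, 0]] with rank 0, so corank 2. A Groebner basis of the Jacobian ideal J(f) in C{u,v} is {u^2/6 + u*v^3 + 8*u*v/3 + 14*v^2/3, -u*v + v^4 - 2*v^2, u^3 - 12*u*v^2 - 16*v^3, u^2*v + 4*u*v^2 + 4*v^3}; counting standard monomials gives mu = 8. Corank 2; j^3 = v*(u + 2*v)^2 has shape L^2 M (L != M), so D-series; mu = 8 gives D_8.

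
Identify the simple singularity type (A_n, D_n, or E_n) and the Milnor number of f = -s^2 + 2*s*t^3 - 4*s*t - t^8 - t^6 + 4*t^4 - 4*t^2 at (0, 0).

Type A_{7}, Milnor number mu = 7.

The Hessian of f at 0 is [[-2, -4], [-4, -8]] with rank 1, so corank 1. A Groebner basis of the Jacobian ideal J(f) in C{s,t} is {s^3 - 12*s*t^2 - 16*s - 32*t, s^2*t + 4*s*t^2 + 4*s + 8*t, -s + t^3 - 2*t}; counting standard monomials gives mu = 7. Corank 1: A-series; mu = 7 gives A_7.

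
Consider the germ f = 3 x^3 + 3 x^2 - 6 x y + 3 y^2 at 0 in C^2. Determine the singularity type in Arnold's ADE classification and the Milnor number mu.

The Hessian of f at 0 is [[6, -6], [-6, 6]] with rank 1, so corank 1. A Groebner basis of the Jacobian ideal J(f) in C{x,y} is {y^2, x - y}; counting standard monomials gives mu = 2. Corank 1: A-series; mu = 2 gives A_2.

Type A2, Milnor number mu = 2.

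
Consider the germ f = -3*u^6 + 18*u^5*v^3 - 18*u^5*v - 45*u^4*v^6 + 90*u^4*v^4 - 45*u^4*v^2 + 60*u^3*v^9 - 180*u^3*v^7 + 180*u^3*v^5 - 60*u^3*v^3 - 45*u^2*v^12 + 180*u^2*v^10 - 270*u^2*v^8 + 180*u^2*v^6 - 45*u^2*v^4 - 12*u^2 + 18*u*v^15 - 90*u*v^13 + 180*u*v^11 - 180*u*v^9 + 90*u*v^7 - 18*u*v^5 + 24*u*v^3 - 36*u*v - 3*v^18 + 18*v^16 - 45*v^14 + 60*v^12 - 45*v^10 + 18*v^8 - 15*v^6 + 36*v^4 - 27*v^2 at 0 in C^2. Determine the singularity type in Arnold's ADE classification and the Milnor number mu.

Type A_{5}, Milnor number mu = 5.

The Hessian of f at 0 has rank 1. Corank 1: A-series; mu = 5 gives A_5.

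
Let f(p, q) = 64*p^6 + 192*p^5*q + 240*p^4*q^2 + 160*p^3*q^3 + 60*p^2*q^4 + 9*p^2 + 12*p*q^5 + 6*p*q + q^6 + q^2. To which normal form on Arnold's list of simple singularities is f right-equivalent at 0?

The Hessian of f at 0 is [[18, 6], [6, 2]] with rank 1, so corank 1. A Groebner basis of the Jacobian ideal J(f) in C{p,q} is {q^5, p + q/3}; counting standard monomials gives mu = 5. Corank 1: A-series; mu = 5 gives A_5.

A_5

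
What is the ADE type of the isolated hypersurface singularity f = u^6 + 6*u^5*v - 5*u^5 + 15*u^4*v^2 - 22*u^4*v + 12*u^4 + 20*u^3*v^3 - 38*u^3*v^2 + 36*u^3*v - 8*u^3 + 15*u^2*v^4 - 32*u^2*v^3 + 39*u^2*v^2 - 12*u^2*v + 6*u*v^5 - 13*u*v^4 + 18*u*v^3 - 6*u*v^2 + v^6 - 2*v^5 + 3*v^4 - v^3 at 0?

The Hessian of f at 0 has rank 0. Corank 2; j^3 = -(2*u + v)^3 is a perfect cube, so E-series; the 5-jet and mu = 8 give E_8.

E_8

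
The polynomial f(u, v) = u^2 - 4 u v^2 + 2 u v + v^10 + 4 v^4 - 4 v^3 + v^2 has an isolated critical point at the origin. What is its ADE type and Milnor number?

The Hessian of f at 0 has rank 1. Corank 1: A-series; mu = 9 gives A_9.

Type A9, Milnor number mu = 9.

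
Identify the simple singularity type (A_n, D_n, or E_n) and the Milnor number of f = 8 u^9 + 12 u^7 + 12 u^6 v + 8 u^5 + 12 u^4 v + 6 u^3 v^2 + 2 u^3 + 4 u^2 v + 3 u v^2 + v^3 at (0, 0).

Type D4, Milnor number mu = 4.

The Hessian of f at 0 has rank 0. Corank 2; j^3 = (u + v)*(2*u^2 + 2*u*v + v^2) splits into three distinct lines over C (the quadratic factor has nonzero discriminant), so D_4.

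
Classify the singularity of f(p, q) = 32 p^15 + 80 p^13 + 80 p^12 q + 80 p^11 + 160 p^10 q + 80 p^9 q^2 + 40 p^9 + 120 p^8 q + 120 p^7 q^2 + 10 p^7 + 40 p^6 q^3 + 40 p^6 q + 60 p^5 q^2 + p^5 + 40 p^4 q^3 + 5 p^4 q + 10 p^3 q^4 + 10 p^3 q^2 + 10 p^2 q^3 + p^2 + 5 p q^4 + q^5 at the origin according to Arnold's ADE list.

A4

The Hessian of f at 0 has rank 1. Corank 1: A-series; mu = 4 gives A_4.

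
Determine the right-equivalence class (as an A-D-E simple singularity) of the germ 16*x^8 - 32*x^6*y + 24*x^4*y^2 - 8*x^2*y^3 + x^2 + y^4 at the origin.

The Hessian of f at 0 has rank 1. Corank 1: A-series; mu = 3 gives A_3.

A3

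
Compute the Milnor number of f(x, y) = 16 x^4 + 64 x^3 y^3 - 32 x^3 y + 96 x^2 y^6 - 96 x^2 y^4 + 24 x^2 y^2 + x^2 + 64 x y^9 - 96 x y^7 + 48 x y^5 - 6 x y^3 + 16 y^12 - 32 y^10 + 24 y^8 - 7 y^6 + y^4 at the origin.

The Hessian of f at 0 has rank 1. Corank 1: A-series; mu = 3 gives A_3.

3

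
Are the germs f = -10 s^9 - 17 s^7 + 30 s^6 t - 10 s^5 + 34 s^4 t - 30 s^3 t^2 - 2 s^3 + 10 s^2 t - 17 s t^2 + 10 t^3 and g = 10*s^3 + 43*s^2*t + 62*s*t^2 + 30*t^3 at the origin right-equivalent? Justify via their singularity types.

The Hessian of f at 0 has rank 0. Corank 2; j^3 = -(s - 2*t)*(2*s^2 - 6*s*t + 5*t^2) splits into three distinct lines over C (the quadratic factor has nonzero discriminant), so D_4. The Hessian of g at 0 has rank 0. Corank 2; j^3 = (2*s + 3*t)*(5*s^2 + 14*s*t + 10*t^2) splits into three distinct lines over C (the quadratic factor has nonzero discriminant), so D_4. Both have type D_4, hence right-equivalent.

Yes.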